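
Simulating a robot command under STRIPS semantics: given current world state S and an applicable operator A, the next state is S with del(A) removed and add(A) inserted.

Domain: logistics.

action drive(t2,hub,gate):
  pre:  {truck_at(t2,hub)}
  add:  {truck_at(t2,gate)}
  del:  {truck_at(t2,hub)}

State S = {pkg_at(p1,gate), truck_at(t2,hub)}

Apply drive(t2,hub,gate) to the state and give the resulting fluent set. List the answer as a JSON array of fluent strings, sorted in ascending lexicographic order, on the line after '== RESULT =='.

Compute (S \ del) ∪ add:
  pre ⊆ S: {truck_at(t2,hub)} ⊆ S  — applicable
  S \ del = {pkg_at(p1,gate)}
  ∪ add   = {pkg_at(p1,gate), truck_at(t2,gate)}

== RESULT ==
["pkg_at(p1,gate)", "truck_at(t2,gate)"]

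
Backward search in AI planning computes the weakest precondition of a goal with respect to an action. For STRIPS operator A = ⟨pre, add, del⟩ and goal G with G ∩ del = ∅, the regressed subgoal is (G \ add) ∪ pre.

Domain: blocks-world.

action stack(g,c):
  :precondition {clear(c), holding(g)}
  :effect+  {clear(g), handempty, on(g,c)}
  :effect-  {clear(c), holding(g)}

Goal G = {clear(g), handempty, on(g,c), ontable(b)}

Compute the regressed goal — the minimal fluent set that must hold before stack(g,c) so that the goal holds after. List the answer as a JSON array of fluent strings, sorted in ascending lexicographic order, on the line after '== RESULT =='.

Compute (G \ add) ∪ pre:
  G ∩ del = {}  (empty — regression defined)
  G \ add = {clear(g), handempty, on(g,c), ontable(b)} \ {clear(g), handempty, on(g,c)} = {ontable(b)}
  ∪ pre   = {ontable(b)} ∪ {clear(c), holding(g)}
          = {clear(c), holding(g), ontable(b)}

== RESULT ==
["clear(c)", "holding(g)", "ontable(b)"]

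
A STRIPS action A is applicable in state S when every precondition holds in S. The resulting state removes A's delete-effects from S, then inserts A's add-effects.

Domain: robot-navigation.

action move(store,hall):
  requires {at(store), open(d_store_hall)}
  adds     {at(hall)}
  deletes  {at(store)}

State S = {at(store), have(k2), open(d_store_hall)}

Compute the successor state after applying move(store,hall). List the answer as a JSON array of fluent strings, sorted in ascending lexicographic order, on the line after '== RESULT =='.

Compute (S \ del) ∪ add:
  pre ⊆ S: {at(store), open(d_store_hall)} ⊆ S  — applicable
  S \ del = {have(k2), open(d_store_hall)}
  ∪ add   = {at(hall), have(k2), open(d_store_hall)}

== RESULT ==
["at(hall)", "have(k2)", "open(d_store_hall)"]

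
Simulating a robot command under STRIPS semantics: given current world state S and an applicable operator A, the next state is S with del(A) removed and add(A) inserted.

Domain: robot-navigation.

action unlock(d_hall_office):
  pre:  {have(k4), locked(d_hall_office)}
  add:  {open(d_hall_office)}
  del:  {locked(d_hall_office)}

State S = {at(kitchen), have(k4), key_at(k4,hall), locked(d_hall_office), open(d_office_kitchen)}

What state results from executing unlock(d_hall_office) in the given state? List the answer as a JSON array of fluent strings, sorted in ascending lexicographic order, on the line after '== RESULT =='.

Progress:
  pre ⊆ S: {have(k4), locked(d_hall_office)} ⊆ S  — applicable
  S \ del = {at(kitchen), have(k4), key_at(k4,hall), open(d_office_kitchen)}
  ∪ add   = {at(kitchen), have(k4), key_at(k4,hall), open(d_hall_office), open(d_office_kitchen)}

== RESULT ==
["at(kitchen)", "have(k4)", "key_at(k4,hall)", "open(d_hall_office)", "open(d_office_kitchen)"]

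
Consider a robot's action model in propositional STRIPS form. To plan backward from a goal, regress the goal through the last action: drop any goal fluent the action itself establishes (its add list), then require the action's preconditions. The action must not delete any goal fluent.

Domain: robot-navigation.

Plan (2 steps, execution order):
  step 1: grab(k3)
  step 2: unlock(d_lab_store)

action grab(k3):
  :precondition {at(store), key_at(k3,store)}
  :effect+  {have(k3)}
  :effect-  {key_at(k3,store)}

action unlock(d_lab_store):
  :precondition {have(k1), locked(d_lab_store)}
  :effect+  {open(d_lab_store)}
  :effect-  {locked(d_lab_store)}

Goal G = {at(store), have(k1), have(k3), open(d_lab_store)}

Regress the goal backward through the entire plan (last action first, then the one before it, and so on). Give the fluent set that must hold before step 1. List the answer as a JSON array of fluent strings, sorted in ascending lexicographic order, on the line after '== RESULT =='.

Work backward from the goal:
  through step 2 (unlock(d_lab_store)): drop {open(d_lab_store)}, keep {at(store), have(k1), have(k3)}, require {have(k1), locked(d_lab_store)}
    → {at(store), have(k1), have(k3), locked(d_lab_store)}
  through step 1 (grab(k3)): drop {have(k3)}, keep {at(store), have(k1), locked(d_lab_store)}, require {at(store), key_at(k3,store)}
    → {at(store), have(k1), key_at(k3,store), locked(d_lab_store)}

== RESULT ==
["at(store)", "have(k1)", "key_at(k3,store)", "locked(d_lab_store)"]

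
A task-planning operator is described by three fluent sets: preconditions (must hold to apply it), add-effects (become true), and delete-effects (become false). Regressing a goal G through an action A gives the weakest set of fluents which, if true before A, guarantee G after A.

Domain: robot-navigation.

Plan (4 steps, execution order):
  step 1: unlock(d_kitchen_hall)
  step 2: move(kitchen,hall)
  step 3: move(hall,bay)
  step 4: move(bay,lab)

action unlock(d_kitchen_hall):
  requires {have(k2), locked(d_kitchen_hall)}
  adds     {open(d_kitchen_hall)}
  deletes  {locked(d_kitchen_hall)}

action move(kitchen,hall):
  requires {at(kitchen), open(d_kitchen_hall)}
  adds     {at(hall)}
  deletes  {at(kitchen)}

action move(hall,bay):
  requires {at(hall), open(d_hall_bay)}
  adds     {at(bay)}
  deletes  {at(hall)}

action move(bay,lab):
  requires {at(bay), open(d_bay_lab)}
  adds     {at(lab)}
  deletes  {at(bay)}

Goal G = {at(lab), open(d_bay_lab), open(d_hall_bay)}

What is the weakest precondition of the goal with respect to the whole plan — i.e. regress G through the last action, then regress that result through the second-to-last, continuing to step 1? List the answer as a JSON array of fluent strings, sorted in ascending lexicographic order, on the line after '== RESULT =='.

Regress step by step:
  through step 4 (move(bay,lab)): drop {at(lab)}, keep {open(d_bay_lab), open(d_hall_bay)}, require {at(bay), open(d_bay_lab)}
    → {at(bay), open(d_bay_lab), open(d_hall_bay)}
  through step 3 (move(hall,bay)): drop {at(bay)}, keep {open(d_bay_lab), open(d_hall_bay)}, require {at(hall), open(d_hall_bay)}
    → {at(hall), open(d_bay_lab), open(d_hall_bay)}
  through step 2 (move(kitchen,hall)): drop {at(hall)}, keep {open(d_bay_lab), open(d_hall_bay)}, require {at(kitchen), open(d_kitchen_hall)}
    → {at(kitchen), open(d_bay_lab), open(d_hall_bay), open(d_kitchen_hall)}
  through step 1 (unlock(d_kitchen_hall)): drop {open(d_kitchen_hall)}, keep {at(kitchen), open(d_bay_lab), open(d_hall_bay)}, require {have(k2), locked(d_kitchen_hall)}
    → {at(kitchen), have(k2), locked(d_kitchen_hall), open(d_bay_lab), open(d_hall_bay)}

== RESULT ==
["at(kitchen)", "have(k2)", "locked(d_kitchen_hall)", "open(d_bay_lab)", "open(d_hall_bay)"]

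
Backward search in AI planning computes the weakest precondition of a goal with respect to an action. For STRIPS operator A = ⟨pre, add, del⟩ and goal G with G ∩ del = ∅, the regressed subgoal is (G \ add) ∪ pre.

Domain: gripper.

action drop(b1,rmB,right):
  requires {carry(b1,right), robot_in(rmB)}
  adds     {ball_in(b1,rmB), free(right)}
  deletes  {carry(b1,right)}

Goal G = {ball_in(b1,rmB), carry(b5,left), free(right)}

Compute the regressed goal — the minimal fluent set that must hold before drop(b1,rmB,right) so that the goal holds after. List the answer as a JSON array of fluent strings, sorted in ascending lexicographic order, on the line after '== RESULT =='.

Regress:
  G ∩ del = {}  (empty — regression defined)
  G \ add = {ball_in(b1,rmB), carry(b5,left), free(right)} \ {ball_in(b1,rmB), free(right)} = {carry(b5,left)}
  ∪ pre   = {carry(b5,left)} ∪ {carry(b1,right), robot_in(rmB)}
          = {carry(b1,right), carry(b5,left), robot_in(rmB)}

== RESULT ==
["carry(b1,right)", "carry(b5,left)", "robot_in(rmB)"]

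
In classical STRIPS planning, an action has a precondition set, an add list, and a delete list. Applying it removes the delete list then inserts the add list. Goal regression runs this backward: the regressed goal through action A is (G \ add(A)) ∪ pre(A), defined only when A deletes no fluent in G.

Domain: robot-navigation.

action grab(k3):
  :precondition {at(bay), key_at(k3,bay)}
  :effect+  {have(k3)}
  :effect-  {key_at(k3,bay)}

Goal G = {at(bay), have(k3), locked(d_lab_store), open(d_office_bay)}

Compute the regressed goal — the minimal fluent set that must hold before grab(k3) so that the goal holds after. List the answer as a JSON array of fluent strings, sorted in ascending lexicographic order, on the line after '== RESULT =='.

Compute (G \ add) ∪ pre:
  G ∩ del = {}  (empty — regression defined)
  G \ add = {at(bay), have(k3), locked(d_lab_store), open(d_office_bay)} \ {have(k3)} = {at(bay), locked(d_lab_store), open(d_office_bay)}
  ∪ pre   = {at(bay), locked(d_lab_store), open(d_office_bay)} ∪ {at(bay), key_at(k3,bay)}
          = {at(bay), key_at(k3,bay), locked(d_lab_store), open(d_office_bay)}

== RESULT ==
["at(bay)", "key_at(k3,bay)", "locked(d_lab_store)", "open(d_office_bay)"]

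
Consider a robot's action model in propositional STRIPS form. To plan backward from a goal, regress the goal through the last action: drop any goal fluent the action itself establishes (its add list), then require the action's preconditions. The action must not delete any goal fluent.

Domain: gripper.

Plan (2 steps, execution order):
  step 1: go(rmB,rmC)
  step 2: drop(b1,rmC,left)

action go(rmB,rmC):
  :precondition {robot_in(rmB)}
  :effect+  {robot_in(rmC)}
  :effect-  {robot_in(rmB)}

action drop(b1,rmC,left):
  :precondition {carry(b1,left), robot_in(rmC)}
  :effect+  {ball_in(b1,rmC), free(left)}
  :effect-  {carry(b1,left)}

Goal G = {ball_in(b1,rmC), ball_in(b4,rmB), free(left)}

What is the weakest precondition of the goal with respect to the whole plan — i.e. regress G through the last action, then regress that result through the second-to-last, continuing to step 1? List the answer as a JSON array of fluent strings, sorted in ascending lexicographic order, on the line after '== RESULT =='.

Regress step by step:
  through step 2 (drop(b1,rmC,left)): drop {ball_in(b1,rmC), free(left)}, keep {ball_in(b4,rmB)}, require {carry(b1,left), robot_in(rmC)}
    → {ball_in(b4,rmB), carry(b1,left), robot_in(rmC)}
  through step 1 (go(rmB,rmC)): drop {robot_in(rmC)}, keep {ball_in(b4,rmB), carry(b1,left)}, require {robot_in(rmB)}
    → {ball_in(b4,rmB), carry(b1,left), robot_in(rmB)}

== RESULT ==
["ball_in(b4,rmB)", "carry(b1,left)", "robot_in(rmB)"]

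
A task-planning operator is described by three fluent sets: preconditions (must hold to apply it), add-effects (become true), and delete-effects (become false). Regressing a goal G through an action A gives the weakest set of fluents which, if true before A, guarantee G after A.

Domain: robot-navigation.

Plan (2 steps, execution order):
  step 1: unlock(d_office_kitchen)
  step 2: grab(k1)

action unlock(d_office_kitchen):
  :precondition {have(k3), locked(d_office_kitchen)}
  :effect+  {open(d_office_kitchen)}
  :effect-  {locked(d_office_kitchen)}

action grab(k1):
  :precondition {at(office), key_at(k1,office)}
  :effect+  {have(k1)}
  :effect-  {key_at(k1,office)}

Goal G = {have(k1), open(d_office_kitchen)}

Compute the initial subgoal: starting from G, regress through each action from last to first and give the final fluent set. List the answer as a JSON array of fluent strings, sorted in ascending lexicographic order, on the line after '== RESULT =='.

Regress step by step:
  through step 2 (grab(k1)): drop {have(k1)}, keep {open(d_office_kitchen)}, require {at(office), key_at(k1,office)}
    → {at(office), key_at(k1,office), open(d_office_kitchen)}
  through step 1 (unlock(d_office_kitchen)): drop {open(d_office_kitchen)}, keep {at(office), key_at(k1,office)}, require {have(k3), locked(d_office_kitchen)}
    → {at(office), have(k3), key_at(k1,office), locked(d_office_kitchen)}

== RESULT ==
["at(office)", "have(k3)", "key_at(k1,office)", "locked(d_office_kitchen)"]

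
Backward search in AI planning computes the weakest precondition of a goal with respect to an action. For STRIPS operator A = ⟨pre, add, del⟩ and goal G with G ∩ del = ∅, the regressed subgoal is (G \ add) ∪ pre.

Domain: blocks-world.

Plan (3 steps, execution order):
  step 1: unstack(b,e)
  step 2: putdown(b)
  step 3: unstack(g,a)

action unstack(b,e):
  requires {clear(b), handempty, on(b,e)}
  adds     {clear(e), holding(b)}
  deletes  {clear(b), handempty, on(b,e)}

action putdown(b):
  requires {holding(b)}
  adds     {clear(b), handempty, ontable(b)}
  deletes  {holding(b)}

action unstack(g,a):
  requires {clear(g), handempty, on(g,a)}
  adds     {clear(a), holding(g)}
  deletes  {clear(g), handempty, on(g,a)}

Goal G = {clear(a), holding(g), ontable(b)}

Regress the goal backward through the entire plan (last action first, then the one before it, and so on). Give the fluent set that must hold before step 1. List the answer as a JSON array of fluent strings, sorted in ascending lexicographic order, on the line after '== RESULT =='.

Work backward from the goal:
  through step 3 (unstack(g,a)): drop {clear(a), holding(g)}, keep {ontable(b)}, require {clear(g), handempty, on(g,a)}
    → {clear(g), handempty, on(g,a), ontable(b)}
  through step 2 (putdown(b)): drop {handempty, ontable(b)}, keep {clear(g), on(g,a)}, require {holding(b)}
    → {clear(g), holding(b), on(g,a)}
  through step 1 (unstack(b,e)): drop {holding(b)}, keep {clear(g), on(g,a)}, require {clear(b), handempty, on(b,e)}
    → {clear(b), clear(g), handempty, on(b,e), on(g,a)}

== RESULT ==
["clear(b)", "clear(g)", "handempty", "on(b,e)", "on(g,a)"]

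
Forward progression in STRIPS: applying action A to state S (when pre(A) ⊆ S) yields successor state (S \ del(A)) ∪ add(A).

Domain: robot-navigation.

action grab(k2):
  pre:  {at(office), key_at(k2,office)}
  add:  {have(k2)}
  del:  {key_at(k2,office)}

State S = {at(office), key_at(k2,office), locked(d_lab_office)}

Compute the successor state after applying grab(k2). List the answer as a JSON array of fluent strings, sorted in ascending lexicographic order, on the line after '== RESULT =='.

Progress:
  pre ⊆ S: {at(office), key_at(k2,office)} ⊆ S  — applicable
  S \ del = {at(office), locked(d_lab_office)}
  ∪ add   = {at(office), have(k2), locked(d_lab_office)}

== RESULT ==
["at(office)", "have(k2)", "locked(d_lab_office)"]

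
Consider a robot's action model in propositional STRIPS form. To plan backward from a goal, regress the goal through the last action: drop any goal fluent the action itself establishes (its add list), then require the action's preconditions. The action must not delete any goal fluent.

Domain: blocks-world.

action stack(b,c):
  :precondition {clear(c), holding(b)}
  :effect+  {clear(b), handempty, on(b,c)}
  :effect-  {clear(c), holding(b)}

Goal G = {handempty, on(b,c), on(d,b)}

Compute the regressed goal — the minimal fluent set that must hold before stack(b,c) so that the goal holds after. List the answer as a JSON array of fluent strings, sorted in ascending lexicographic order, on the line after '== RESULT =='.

Regress:
  G ∩ del = {}  (empty — regression defined)
  G \ add = {handempty, on(b,c), on(d,b)} \ {clear(b), handempty, on(b,c)} = {on(d,b)}
  ∪ pre   = {on(d,b)} ∪ {clear(c), holding(b)}
          = {clear(c), holding(b), on(d,b)}

== RESULT ==
["clear(c)", "holding(b)", "on(d,b)"]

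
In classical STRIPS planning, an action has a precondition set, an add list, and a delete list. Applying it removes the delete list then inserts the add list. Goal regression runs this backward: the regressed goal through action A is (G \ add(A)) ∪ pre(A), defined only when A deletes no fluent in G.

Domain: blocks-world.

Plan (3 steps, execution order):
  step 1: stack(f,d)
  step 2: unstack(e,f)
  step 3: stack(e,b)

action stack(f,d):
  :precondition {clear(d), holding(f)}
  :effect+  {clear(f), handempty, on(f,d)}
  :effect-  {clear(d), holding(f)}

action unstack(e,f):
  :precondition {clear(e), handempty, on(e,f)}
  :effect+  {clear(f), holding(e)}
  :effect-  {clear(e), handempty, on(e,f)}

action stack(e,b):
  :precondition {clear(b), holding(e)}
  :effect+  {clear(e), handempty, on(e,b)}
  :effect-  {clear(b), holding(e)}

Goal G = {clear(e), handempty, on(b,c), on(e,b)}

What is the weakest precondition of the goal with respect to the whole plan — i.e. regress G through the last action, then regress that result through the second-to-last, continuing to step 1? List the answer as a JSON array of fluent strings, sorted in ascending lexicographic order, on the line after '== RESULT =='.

Regress step by step:
  through step 3 (stack(e,b)): drop {clear(e), handempty, on(e,b)}, keep {on(b,c)}, require {clear(b), holding(e)}
    → {clear(b), holding(e), on(b,c)}
  through step 2 (unstack(e,f)): drop {holding(e)}, keep {clear(b), on(b,c)}, require {clear(e), handempty, on(e,f)}
    → {clear(b), clear(e), handempty, on(b,c), on(e,f)}
  through step 1 (stack(f,d)): drop {handempty}, keep {clear(b), clear(e), on(b,c), on(e,f)}, require {clear(d), holding(f)}
    → {clear(b), clear(d), clear(e), holding(f), on(b,c), on(e,f)}

== RESULT ==
["clear(b)", "clear(d)", "clear(e)", "holding(f)", "on(b,c)", "on(e,f)"]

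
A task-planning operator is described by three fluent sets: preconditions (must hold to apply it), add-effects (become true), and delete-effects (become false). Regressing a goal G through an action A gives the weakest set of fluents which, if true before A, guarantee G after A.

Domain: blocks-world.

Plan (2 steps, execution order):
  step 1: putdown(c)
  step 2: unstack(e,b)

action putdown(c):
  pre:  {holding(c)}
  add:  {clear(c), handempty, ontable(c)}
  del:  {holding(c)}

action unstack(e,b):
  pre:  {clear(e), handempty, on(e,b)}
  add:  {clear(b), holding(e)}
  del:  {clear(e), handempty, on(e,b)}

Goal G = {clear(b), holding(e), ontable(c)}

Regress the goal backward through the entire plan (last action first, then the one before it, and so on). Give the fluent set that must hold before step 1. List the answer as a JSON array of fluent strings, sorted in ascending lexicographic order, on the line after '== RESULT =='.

Work backward from the goal:
  through step 2 (unstack(e,b)): drop {clear(b), holding(e)}, keep {ontable(c)}, require {clear(e), handempty, on(e,b)}
    → {clear(e), handempty, on(e,b), ontable(c)}
  through step 1 (putdown(c)): drop {handempty, ontable(c)}, keep {clear(e), on(e,b)}, require {holding(c)}
    → {clear(e), holding(c), on(e,b)}

== RESULT ==
["clear(e)", "holding(c)", "on(e,b)"]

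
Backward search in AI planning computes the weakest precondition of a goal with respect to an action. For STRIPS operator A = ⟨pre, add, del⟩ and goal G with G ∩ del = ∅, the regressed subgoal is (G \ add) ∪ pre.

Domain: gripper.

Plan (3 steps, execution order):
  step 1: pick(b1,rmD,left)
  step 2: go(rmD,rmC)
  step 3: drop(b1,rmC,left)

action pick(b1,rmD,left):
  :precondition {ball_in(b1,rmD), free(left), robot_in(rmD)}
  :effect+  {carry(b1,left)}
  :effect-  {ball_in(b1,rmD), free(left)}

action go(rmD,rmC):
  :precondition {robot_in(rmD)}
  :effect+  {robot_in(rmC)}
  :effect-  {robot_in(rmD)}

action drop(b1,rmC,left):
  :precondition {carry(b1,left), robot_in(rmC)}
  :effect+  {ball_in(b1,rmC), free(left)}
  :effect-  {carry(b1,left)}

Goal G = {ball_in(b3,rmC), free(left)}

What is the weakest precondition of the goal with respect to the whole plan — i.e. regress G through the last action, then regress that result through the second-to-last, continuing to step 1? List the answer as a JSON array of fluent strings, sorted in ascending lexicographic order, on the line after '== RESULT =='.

Regress step by step:
  through step 3 (drop(b1,rmC,left)): drop {free(left)}, keep {ball_in(b3,rmC)}, require {carry(b1,left), robot_in(rmC)}
    → {ball_in(b3,rmC), carry(b1,left), robot_in(rmC)}
  through step 2 (go(rmD,rmC)): drop {robot_in(rmC)}, keep {ball_in(b3,rmC), carry(b1,left)}, require {robot_in(rmD)}
    → {ball_in(b3,rmC), carry(b1,left), robot_in(rmD)}
  through step 1 (pick(b1,rmD,left)): drop {carry(b1,left)}, keep {ball_in(b3,rmC), robot_in(rmD)}, require {ball_in(b1,rmD), free(left), robot_in(rmD)}
    → {ball_in(b1,rmD), ball_in(b3,rmC), free(left), robot_in(rmD)}

== RESULT ==
["ball_in(b1,rmD)", "ball_in(b3,rmC)", "free(left)", "robot_in(rmD)"]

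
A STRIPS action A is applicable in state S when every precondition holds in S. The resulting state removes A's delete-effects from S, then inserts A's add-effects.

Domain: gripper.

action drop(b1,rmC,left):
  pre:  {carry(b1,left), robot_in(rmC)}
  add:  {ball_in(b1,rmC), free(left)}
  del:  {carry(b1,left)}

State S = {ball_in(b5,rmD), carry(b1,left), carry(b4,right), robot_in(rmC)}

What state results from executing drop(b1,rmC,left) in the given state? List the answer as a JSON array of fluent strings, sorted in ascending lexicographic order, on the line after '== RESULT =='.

Compute (S \ del) ∪ add:
  pre ⊆ S: {carry(b1,left), robot_in(rmC)} ⊆ S  — applicable
  S \ del = {ball_in(b5,rmD), carry(b4,right), robot_in(rmC)}
  ∪ add   = {ball_in(b1,rmC), ball_in(b5,rmD), carry(b4,right), free(left), robot_in(rmC)}

== RESULT ==
["ball_in(b1,rmC)", "ball_in(b5,rmD)", "carry(b4,right)", "free(left)", "robot_in(rmC)"]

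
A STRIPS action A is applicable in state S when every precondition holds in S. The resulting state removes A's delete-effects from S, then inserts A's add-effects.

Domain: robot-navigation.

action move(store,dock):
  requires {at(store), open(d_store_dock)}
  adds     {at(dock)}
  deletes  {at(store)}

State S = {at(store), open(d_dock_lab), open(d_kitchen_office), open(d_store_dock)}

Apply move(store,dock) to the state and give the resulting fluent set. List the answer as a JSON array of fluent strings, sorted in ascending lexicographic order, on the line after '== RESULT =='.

Compute (S \ del) ∪ add:
  pre ⊆ S: {at(store), open(d_store_dock)} ⊆ S  — applicable
  S \ del = {open(d_dock_lab), open(d_kitchen_office), open(d_store_dock)}
  ∪ add   = {at(dock), open(d_dock_lab), open(d_kitchen_office), open(d_store_dock)}

== RESULT ==
["at(dock)", "open(d_dock_lab)", "open(d_kitchen_office)", "open(d_store_dock)"]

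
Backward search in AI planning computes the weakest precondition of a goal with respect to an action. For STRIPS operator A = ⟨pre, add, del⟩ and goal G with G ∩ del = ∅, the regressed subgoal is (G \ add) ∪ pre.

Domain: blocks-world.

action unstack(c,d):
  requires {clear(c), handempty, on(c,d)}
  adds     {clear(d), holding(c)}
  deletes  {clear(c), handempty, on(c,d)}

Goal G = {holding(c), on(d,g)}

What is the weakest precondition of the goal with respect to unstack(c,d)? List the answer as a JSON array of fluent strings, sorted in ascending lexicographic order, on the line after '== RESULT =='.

Compute (G \ add) ∪ pre:
  G ∩ del = {}  (empty — regression defined)
  G \ add = {holding(c), on(d,g)} \ {clear(d), holding(c)} = {on(d,g)}
  ∪ pre   = {on(d,g)} ∪ {clear(c), handempty, on(c,d)}
          = {clear(c), handempty, on(c,d), on(d,g)}

== RESULT ==
["clear(c)", "handempty", "on(c,d)", "on(d,g)"]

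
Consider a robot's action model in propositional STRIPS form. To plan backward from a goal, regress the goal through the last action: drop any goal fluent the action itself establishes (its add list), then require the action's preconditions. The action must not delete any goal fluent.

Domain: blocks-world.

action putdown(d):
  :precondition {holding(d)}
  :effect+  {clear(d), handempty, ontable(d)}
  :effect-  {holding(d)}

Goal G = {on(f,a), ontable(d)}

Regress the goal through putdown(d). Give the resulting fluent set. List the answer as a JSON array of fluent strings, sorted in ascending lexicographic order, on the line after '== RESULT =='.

Regress:
  G ∩ del = {}  (empty — regression defined)
  G \ add = {on(f,a), ontable(d)} \ {clear(d), handempty, ontable(d)} = {on(f,a)}
  ∪ pre   = {on(f,a)} ∪ {holding(d)}
          = {holding(d), on(f,a)}

== RESULT ==
["holding(d)", "on(f,a)"]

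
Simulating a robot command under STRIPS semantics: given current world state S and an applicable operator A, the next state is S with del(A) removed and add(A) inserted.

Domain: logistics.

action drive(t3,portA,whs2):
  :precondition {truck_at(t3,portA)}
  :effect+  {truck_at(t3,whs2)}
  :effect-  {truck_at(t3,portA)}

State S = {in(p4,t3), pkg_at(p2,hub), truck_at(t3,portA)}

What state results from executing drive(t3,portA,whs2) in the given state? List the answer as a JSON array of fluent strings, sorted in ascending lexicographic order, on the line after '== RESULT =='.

Progress:
  pre ⊆ S: {truck_at(t3,portA)} ⊆ S  — applicable
  S \ del = {in(p4,t3), pkg_at(p2,hub)}
  ∪ add   = {in(p4,t3), pkg_at(p2,hub), truck_at(t3,whs2)}

== RESULT ==
["in(p4,t3)", "pkg_at(p2,hub)", "truck_at(t3,whs2)"]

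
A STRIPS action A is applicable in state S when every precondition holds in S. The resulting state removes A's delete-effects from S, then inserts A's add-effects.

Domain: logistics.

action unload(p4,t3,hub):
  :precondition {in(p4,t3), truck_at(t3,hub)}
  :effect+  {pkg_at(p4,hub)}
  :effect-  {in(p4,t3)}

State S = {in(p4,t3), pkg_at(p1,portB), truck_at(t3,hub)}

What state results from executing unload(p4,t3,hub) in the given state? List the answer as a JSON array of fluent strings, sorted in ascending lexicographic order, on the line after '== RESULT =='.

Progress:
  pre ⊆ S: {in(p4,t3), truck_at(t3,hub)} ⊆ S  — applicable
  S \ del = {pkg_at(p1,portB), truck_at(t3,hub)}
  ∪ add   = {pkg_at(p1,portB), pkg_at(p4,hub), truck_at(t3,hub)}

== RESULT ==
["pkg_at(p1,portB)", "pkg_at(p4,hub)", "truck_at(t3,hub)"]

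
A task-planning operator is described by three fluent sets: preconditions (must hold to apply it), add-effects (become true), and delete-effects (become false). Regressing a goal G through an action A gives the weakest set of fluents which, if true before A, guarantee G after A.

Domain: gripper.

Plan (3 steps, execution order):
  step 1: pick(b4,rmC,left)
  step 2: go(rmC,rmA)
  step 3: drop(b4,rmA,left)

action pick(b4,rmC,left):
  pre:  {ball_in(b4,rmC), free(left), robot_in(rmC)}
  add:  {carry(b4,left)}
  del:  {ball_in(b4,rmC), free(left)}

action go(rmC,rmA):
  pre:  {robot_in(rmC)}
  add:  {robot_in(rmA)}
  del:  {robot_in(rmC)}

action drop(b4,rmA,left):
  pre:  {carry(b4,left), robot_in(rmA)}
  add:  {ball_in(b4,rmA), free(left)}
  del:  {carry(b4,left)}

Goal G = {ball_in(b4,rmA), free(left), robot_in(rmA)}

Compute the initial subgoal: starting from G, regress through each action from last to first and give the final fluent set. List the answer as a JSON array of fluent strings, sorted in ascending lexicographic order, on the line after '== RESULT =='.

Regress step by step:
  through step 3 (drop(b4,rmA,left)): drop {ball_in(b4,rmA), free(left)}, keep {robot_in(rmA)}, require {carry(b4,left), robot_in(rmA)}
    → {carry(b4,left), robot_in(rmA)}
  through step 2 (go(rmC,rmA)): drop {robot_in(rmA)}, keep {carry(b4,left)}, require {robot_in(rmC)}
    → {carry(b4,left), robot_in(rmC)}
  through step 1 (pick(b4,rmC,left)): drop {carry(b4,left)}, keep {robot_in(rmC)}, require {ball_in(b4,rmC), free(left), robot_in(rmC)}
    → {ball_in(b4,rmC), free(left), robot_in(rmC)}

== RESULT ==
["ball_in(b4,rmC)", "free(left)", "robot_in(rmC)"]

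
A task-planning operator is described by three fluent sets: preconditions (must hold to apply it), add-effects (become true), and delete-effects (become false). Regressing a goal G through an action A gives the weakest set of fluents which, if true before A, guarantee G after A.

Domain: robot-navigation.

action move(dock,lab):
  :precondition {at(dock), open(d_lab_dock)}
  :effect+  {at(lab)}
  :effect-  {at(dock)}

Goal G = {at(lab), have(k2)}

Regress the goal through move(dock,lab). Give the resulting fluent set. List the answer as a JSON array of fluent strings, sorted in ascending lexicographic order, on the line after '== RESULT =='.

Compute (G \ add) ∪ pre:
  G ∩ del = {}  (empty — regression defined)
  G \ add = {at(lab), have(k2)} \ {at(lab)} = {have(k2)}
  ∪ pre   = {have(k2)} ∪ {at(dock), open(d_lab_dock)}
          = {at(dock), have(k2), open(d_lab_dock)}

== RESULT ==
["at(dock)", "have(k2)", "open(d_lab_dock)"]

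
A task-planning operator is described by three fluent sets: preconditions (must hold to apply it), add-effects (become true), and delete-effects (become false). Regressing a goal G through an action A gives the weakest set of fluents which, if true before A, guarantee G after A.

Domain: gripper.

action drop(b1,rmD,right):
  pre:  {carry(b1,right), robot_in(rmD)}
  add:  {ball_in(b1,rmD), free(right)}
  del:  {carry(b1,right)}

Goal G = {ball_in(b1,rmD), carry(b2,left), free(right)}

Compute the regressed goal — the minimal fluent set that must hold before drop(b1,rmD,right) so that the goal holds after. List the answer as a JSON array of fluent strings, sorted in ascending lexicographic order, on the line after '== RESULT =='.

Compute (G \ add) ∪ pre:
  G ∩ del = {}  (empty — regression defined)
  G \ add = {ball_in(b1,rmD), carry(b2,left), free(right)} \ {ball_in(b1,rmD), free(right)} = {carry(b2,left)}
  ∪ pre   = {carry(b2,left)} ∪ {carry(b1,right), robot_in(rmD)}
          = {carry(b1,right), carry(b2,left), robot_in(rmD)}

== RESULT ==
["carry(b1,right)", "carry(b2,left)", "robot_in(rmD)"]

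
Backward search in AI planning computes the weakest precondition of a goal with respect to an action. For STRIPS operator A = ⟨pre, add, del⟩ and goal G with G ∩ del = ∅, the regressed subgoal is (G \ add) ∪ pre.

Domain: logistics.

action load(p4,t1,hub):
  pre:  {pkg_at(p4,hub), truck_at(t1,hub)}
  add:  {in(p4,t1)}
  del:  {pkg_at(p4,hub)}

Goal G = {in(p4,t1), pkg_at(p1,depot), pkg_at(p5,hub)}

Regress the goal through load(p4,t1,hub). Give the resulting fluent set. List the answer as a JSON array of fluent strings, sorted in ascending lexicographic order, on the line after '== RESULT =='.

Regress:
  G ∩ del = {}  (empty — regression defined)
  G \ add = {in(p4,t1), pkg_at(p1,depot), pkg_at(p5,hub)} \ {in(p4,t1)} = {pkg_at(p1,depot), pkg_at(p5,hub)}
  ∪ pre   = {pkg_at(p1,depot), pkg_at(p5,hub)} ∪ {pkg_at(p4,hub), truck_at(t1,hub)}
          = {pkg_at(p1,depot), pkg_at(p4,hub), pkg_at(p5,hub), truck_at(t1,hub)}

== RESULT ==
["pkg_at(p1,depot)", "pkg_at(p4,hub)", "pkg_at(p5,hub)", "truck_at(t1,hub)"]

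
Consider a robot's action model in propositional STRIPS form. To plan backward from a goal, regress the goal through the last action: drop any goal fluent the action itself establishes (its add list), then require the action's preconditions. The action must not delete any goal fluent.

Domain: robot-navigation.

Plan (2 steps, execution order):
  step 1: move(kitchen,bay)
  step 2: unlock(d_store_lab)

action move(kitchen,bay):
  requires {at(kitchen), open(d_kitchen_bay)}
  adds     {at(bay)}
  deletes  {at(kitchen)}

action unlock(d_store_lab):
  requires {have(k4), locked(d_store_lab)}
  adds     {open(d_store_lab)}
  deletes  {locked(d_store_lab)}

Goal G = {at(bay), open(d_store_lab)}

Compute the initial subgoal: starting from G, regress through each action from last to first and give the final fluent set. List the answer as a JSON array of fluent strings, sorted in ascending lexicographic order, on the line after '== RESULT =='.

Regress step by step:
  through step 2 (unlock(d_store_lab)): drop {open(d_store_lab)}, keep {at(bay)}, require {have(k4), locked(d_store_lab)}
    → {at(bay), have(k4), locked(d_store_lab)}
  through step 1 (move(kitchen,bay)): drop {at(bay)}, keep {have(k4), locked(d_store_lab)}, require {at(kitchen), open(d_kitchen_bay)}
    → {at(kitchen), have(k4), locked(d_store_lab), open(d_kitchen_bay)}

== RESULT ==
["at(kitchen)", "have(k4)", "locked(d_store_lab)", "open(d_kitchen_bay)"]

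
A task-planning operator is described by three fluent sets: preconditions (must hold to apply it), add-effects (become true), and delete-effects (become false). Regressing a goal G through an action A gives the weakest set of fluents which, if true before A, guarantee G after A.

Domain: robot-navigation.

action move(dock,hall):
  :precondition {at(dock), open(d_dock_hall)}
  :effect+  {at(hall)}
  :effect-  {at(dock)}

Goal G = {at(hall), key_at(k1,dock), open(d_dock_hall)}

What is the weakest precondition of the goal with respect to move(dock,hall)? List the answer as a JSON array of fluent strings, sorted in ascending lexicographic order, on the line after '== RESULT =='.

Regress:
  G ∩ del = {}  (empty — regression defined)
  G \ add = {at(hall), key_at(k1,dock), open(d_dock_hall)} \ {at(hall)} = {key_at(k1,dock), open(d_dock_hall)}
  ∪ pre   = {key_at(k1,dock), open(d_dock_hall)} ∪ {at(dock), open(d_dock_hall)}
          = {at(dock), key_at(k1,dock), open(d_dock_hall)}

== RESULT ==
["at(dock)", "key_at(k1,dock)", "open(d_dock_hall)"]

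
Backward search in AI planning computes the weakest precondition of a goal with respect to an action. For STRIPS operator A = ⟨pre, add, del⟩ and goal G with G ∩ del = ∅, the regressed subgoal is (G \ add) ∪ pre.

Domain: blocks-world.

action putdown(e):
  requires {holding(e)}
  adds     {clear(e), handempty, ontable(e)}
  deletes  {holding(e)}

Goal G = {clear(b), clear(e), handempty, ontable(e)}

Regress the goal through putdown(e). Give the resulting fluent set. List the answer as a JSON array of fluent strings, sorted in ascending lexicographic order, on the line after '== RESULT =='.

Regress:
  G ∩ del = {}  (empty — regression defined)
  G \ add = {clear(b), clear(e), handempty, ontable(e)} \ {clear(e), handempty, ontable(e)} = {clear(b)}
  ∪ pre   = {clear(b)} ∪ {holding(e)}
          = {clear(b), holding(e)}

== RESULT ==
["clear(b)", "holding(e)"]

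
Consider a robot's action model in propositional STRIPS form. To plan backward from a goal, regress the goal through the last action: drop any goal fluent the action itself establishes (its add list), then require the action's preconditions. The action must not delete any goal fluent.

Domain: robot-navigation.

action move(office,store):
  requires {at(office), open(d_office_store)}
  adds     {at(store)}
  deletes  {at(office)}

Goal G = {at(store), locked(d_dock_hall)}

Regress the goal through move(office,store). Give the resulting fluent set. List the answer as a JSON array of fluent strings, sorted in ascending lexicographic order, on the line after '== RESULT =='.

Regress:
  G ∩ del = {}  (empty — regression defined)
  G \ add = {at(store), locked(d_dock_hall)} \ {at(store)} = {locked(d_dock_hall)}
  ∪ pre   = {locked(d_dock_hall)} ∪ {at(office), open(d_office_store)}
          = {at(office), locked(d_dock_hall), open(d_office_store)}

== RESULT ==
["at(office)", "locked(d_dock_hall)", "open(d_office_store)"]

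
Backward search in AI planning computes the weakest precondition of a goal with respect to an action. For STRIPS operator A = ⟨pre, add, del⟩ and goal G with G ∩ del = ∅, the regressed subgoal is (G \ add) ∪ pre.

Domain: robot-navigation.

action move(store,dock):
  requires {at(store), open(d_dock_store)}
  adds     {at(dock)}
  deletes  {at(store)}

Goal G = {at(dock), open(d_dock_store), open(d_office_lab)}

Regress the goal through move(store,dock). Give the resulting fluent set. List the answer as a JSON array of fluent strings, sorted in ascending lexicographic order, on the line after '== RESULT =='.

Compute (G \ add) ∪ pre:
  G ∩ del = {}  (empty — regression defined)
  G \ add = {at(dock), open(d_dock_store), open(d_office_lab)} \ {at(dock)} = {open(d_dock_store), open(d_office_lab)}
  ∪ pre   = {open(d_dock_store), open(d_office_lab)} ∪ {at(store), open(d_dock_store)}
          = {at(store), open(d_dock_store), open(d_office_lab)}

== RESULT ==
["at(store)", "open(d_dock_store)", "open(d_office_lab)"]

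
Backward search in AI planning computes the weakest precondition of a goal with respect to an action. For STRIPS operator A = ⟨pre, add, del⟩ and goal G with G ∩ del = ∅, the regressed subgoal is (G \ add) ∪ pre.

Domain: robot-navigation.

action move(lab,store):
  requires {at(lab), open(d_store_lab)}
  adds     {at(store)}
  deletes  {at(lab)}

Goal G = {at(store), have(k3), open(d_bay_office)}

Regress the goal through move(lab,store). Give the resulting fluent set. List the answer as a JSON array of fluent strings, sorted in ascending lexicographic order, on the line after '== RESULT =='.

Compute (G \ add) ∪ pre:
  G ∩ del = {}  (empty — regression defined)
  G \ add = {at(store), have(k3), open(d_bay_office)} \ {at(store)} = {have(k3), open(d_bay_office)}
  ∪ pre   = {have(k3), open(d_bay_office)} ∪ {at(lab), open(d_store_lab)}
          = {at(lab), have(k3), open(d_bay_office), open(d_store_lab)}

== RESULT ==
["at(lab)", "have(k3)", "open(d_bay_office)", "open(d_store_lab)"]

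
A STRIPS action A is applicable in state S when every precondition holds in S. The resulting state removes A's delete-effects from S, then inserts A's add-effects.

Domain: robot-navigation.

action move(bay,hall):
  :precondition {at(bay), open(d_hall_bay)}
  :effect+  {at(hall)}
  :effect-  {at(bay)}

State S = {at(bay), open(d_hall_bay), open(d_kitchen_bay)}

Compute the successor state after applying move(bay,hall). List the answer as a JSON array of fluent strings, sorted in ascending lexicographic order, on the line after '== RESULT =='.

Compute (S \ del) ∪ add:
  pre ⊆ S: {at(bay), open(d_hall_bay)} ⊆ S  — applicable
  S \ del = {open(d_hall_bay), open(d_kitchen_bay)}
  ∪ add   = {at(hall), open(d_hall_bay), open(d_kitchen_bay)}

== RESULT ==
["at(hall)", "open(d_hall_bay)", "open(d_kitchen_bay)"]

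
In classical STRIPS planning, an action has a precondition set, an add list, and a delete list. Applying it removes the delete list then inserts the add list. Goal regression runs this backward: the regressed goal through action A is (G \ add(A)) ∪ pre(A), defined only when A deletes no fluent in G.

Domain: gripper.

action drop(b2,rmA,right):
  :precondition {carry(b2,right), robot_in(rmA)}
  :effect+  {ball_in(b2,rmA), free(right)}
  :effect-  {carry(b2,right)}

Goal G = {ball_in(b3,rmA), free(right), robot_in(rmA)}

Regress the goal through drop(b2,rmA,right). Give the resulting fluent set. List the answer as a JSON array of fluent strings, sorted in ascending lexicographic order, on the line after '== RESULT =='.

Regress:
  G ∩ del = {}  (empty — regression defined)
  G \ add = {ball_in(b3,rmA), free(right), robot_in(rmA)} \ {ball_in(b2,rmA), free(right)} = {ball_in(b3,rmA), robot_in(rmA)}
  ∪ pre   = {ball_in(b3,rmA), robot_in(rmA)} ∪ {carry(b2,right), robot_in(rmA)}
          = {ball_in(b3,rmA), carry(b2,right), robot_in(rmA)}

== RESULT ==
["ball_in(b3,rmA)", "carry(b2,right)", "robot_in(rmA)"]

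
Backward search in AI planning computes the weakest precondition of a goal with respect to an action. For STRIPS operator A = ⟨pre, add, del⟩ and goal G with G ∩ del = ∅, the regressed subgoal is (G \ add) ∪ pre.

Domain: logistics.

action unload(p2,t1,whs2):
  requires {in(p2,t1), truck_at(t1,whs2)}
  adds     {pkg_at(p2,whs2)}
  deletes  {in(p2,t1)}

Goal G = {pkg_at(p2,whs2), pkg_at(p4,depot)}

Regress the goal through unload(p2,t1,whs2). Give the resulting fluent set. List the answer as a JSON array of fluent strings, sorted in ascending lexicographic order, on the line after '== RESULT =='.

Regress:
  G ∩ del = {}  (empty — regression defined)
  G \ add = {pkg_at(p2,whs2), pkg_at(p4,depot)} \ {pkg_at(p2,whs2)} = {pkg_at(p4,depot)}
  ∪ pre   = {pkg_at(p4,depot)} ∪ {in(p2,t1), truck_at(t1,whs2)}
          = {in(p2,t1), pkg_at(p4,depot), truck_at(t1,whs2)}

== RESULT ==
["in(p2,t1)", "pkg_at(p4,depot)", "truck_at(t1,whs2)"]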